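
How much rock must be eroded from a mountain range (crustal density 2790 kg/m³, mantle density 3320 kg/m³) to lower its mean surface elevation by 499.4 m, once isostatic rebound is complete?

3130 m

Net drop Δ = e − u = e − e ρ_c/ρ_m = e (ρ_m − ρ_c)/ρ_m.
e = Δ ρ_m/(ρ_m − ρ_c) = 499.4 m × 3320/530 = 3130 m.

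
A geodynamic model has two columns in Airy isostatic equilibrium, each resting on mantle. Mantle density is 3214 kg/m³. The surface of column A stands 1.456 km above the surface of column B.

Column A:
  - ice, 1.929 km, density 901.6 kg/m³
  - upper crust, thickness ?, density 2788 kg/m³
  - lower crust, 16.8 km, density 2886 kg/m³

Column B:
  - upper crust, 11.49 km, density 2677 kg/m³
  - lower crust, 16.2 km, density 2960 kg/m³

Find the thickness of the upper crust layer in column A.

11.7 km

Take the compensation level at the base of the deeper column (depth z_c below the surface of column A) and equate Σ ρ_i t_i down to z_c; mantle fills any gap and the z_c terms cancel.
Column A: 1.929×901.6 + x×2788 + 16.8×2886 + (z_c − 18.729 − x)×3214
Column B: 1.456×0 + 11.49×2677 + 16.2×2960 + (z_c − 1.456 − 27.69)×3214
The z_c×3214 term appears on both sides and cancels. Collect the known terms of each column as K = Σ(ρt)_known − 3214 × (depth of known layers): K_A = 50223.9864 − 3214×18.729 = −9971.0196; K_B = 78710.73 − 3214×(1.456 + 27.69) = −14964.514.
Balance: K_A − x×(3214 − 2788) = K_B, so x = (K_A − K_B)/(3214 − 2788) = 4993.49/426 = 11.7 km.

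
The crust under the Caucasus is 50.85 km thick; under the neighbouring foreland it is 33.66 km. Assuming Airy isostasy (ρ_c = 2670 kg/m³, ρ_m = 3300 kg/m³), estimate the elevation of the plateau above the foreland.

Excess crust Δ = 50.85 km − 33.66 km = 17.19 km, split between elevation h and root r with h + r = Δ.
Airy balance ρ_c h = (ρ_m − ρ_c) r gives r = h ρ_c/(ρ_m − ρ_c), so h (1 + ρ_c/(ρ_m − ρ_c)) = Δ, i.e. h = Δ (ρ_m − ρ_c)/ρ_m.
h = 17.19 km × 630/3300 = 3.28 km.

3.28 km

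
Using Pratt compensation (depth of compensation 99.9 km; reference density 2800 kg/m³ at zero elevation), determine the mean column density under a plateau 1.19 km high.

2770 kg/m³

Pratt balance: ρ_ref D = ρ (D + h).
ρ = ρ_ref D/(D + h) = 2800 × 99.9 km/(99.9 km + 1.19 km) = 2770 kg/m³.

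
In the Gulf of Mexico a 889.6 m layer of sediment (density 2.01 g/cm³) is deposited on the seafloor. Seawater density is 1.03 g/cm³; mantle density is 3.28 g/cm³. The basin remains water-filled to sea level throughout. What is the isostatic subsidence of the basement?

387 m

Submarine loading: the sediment displaces seawater, and the subsidence is in turn flooded, so s (ρ_m − ρ_w) = t (ρ_sed − ρ_w).
s = 889.6 m × (2.01 − 1.03) / (3.28 − 1.03) = 387 m.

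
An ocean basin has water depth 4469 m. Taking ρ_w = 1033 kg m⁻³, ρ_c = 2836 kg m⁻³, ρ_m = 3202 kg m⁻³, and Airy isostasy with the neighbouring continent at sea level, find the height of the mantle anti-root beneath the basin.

For local isostatic compensation: replacing crust with seawater at the top is compensated by replacing crust with mantle at the base: d (ρ_c − ρ_w) = a (ρ_m − ρ_c).
a = d (ρ_c − ρ_w)/(ρ_m − ρ_c) = 4469 m × 1803/366 = 22000 m.

22000 m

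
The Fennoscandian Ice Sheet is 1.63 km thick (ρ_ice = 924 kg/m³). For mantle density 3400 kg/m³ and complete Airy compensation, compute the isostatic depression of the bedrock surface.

0.443 km

Isostatic balance requires: the ice load ρ_ice t is balanced by mantle displaced below, ρ_m s.
s = t ρ_ice / ρ_m = 1.63 km × 924/3400 = 0.443 km.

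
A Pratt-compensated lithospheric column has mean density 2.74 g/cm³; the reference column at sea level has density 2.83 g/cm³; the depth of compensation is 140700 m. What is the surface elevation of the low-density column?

ρ_ref D = ρ (D + h) → h = D (ρ_ref − ρ)/ρ.
h = 140700 m × (2.83 − 2.74)/2.74 = 4620 m.

4620 m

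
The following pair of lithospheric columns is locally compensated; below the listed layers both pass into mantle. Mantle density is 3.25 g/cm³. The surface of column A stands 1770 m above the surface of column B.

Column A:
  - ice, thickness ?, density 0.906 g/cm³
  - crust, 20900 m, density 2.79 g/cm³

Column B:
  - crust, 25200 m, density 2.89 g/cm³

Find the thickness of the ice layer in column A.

2220 m

Take the compensation level at the base of the deeper column (depth z_c below the surface of column A) and equate Σ ρ_i t_i down to z_c; mantle fills any gap and the z_c terms cancel.
Column A: x×0.906 + 20900×2.79 + (z_c − 20900 − x)×3.25
Column B: 1770×0 + 25200×2.89 + (z_c − 1770 − 25200)×3.25
The z_c×3.25 term appears on both sides and cancels. Collect the known terms of each column as K = Σ(ρt)_known − 3.25 × (depth of known layers): K_A = 58311 − 3.25×20900 = −9614; K_B = 72828 − 3.25×(1770 + 25200) = −14824.5.
Balance: K_A − x×(3.25 − 0.906) = K_B, so x = (K_A − K_B)/(3.25 − 0.906) = 5210.5/2.344 = 2220 m.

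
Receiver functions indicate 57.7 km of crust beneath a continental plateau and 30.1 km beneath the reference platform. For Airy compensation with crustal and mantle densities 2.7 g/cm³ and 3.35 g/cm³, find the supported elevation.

Excess crust Δ = 57.7 km − 30.1 km = 27.6 km, split between elevation h and root r with h + r = Δ.
Airy balance ρ_c h = (ρ_m − ρ_c) r gives r = h ρ_c/(ρ_m − ρ_c), so h (1 + ρ_c/(ρ_m − ρ_c)) = Δ, i.e. h = Δ (ρ_m − ρ_c)/ρ_m.
h = 27.6 km × 0.65/3.35 = 5.36 km.

5.36 km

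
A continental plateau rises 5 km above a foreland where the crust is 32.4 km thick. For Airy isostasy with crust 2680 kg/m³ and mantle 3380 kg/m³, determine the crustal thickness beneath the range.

Root depth r = h ρ_c / (ρ_m − ρ_c) = 5 km × 2680 / 700 = 19.14 km.
Total thickness = T + h + r = 32.4 km + 5 km + 19.14 km = 56.5 km.

56.5 km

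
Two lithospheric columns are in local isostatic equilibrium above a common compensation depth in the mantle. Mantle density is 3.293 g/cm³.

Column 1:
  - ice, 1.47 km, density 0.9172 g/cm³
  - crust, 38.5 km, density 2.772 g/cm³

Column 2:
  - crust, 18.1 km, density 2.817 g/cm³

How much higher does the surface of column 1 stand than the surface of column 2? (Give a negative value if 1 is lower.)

4.54 km

For any compensation level in the mantle, the mantle terms cancel and isostasy reduces to e = (Σt_1 − Σt_2) − (Σ(ρt)_1 − Σ(ρt)_2) / ρ_m.
Σt_1 = 39.97 km; Σt_2 = 18.1 km; Σ(ρt)_1 = 108.070284; Σ(ρt)_2 = 50.9877 (in km·g/cm³).
e = (39.97 − 18.1) − (108.070284 − 50.9877) / 3.293 = 4.54 km.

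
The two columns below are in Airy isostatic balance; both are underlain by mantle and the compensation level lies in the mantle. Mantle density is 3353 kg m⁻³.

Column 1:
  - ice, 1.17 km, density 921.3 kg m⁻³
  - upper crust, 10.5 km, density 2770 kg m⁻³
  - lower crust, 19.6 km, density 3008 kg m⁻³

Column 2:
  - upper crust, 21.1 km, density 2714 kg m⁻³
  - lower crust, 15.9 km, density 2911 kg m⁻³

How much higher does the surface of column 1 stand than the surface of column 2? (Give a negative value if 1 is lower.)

For any compensation level in the mantle, the mantle terms cancel and isostasy reduces to e = (Σt_1 − Σt_2) − (Σ(ρt)_1 − Σ(ρt)_2) / ρ_m.
Σt_1 = 31.27 km; Σt_2 = 37 km; Σ(ρt)_1 = 89119.721; Σ(ρt)_2 = 103550.3 (in km·kg m⁻³).
e = (31.27 − 37) − (89119.721 − 103550.3) / 3353 = −1.43 km.

−1.43 km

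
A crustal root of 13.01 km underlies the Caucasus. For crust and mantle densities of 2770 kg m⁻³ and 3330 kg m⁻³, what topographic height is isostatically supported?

By Archimedes' principle applied to the lithosphere: ρ_c h = (ρ_m − ρ_c) r.
h = r (ρ_m − ρ_c) / ρ_c = 13.01 km × (3330 − 2770) / 2770 = 2.63 km.

2.63 km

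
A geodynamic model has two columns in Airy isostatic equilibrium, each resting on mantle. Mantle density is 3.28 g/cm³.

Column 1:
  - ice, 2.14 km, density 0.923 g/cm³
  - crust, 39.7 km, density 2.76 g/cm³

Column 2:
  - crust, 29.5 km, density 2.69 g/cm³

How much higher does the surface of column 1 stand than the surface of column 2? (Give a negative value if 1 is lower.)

2.53 km

For any compensation level in the mantle, the mantle terms cancel and isostasy reduces to e = (Σt_1 − Σt_2) − (Σ(ρt)_1 − Σ(ρt)_2) / ρ_m.
Σt_1 = 41.84 km; Σt_2 = 29.5 km; Σ(ρt)_1 = 111.54722; Σ(ρt)_2 = 79.355 (in km·g/cm³).
e = (41.84 − 29.5) − (111.54722 − 79.355) / 3.28 = 2.53 km.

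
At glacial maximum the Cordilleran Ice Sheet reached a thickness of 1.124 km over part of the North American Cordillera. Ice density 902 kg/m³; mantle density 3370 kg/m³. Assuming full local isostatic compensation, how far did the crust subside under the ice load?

0.301 km

Isostatic balance requires: the ice load ρ_ice t is balanced by mantle displaced below, ρ_m s.
s = t ρ_ice / ρ_m = 1.124 km × 902/3370 = 0.301 km.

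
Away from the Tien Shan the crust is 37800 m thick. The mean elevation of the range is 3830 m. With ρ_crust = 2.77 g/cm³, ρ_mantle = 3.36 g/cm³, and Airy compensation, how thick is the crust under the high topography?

Root depth r = h ρ_c / (ρ_m − ρ_c) = 3830 m × 2.77 / 0.59 = 17980 m.
Total thickness = T + h + r = 37800 m + 3830 m + 17980 m = 59600 m.

59600 m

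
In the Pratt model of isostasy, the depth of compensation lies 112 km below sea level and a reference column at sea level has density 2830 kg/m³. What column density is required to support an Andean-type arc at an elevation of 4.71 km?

2720 kg/m³

Pratt balance: ρ_ref D = ρ (D + h).
ρ = ρ_ref D/(D + h) = 2830 × 112 km/(112 km + 4.71 km) = 2720 kg/m³.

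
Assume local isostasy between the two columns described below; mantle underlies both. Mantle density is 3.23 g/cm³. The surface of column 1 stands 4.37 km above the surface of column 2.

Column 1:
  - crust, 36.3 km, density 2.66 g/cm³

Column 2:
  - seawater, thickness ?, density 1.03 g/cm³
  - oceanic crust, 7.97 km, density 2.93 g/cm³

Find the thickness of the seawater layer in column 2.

1.9 km

Take the compensation level at the base of the deeper column (depth z_c below the surface of column 1) and equate Σ ρ_i t_i down to z_c; mantle fills any gap and the z_c terms cancel.
Column 1: 36.3×2.66 + (z_c − 36.3)×3.23
Column 2: 4.37×0 + x×1.03 + 7.97×2.93 + (z_c − 4.37 − 7.97 − x)×3.23
The z_c×3.23 term appears on both sides and cancels. Collect the known terms of each column as K = Σ(ρt)_known − 3.23 × (depth of known layers): K_1 = 96.558 − 3.23×36.3 = −20.691; K_2 = 23.3521 − 3.23×(4.37 + 7.97) = −16.5061.
Balance: K_1 = K_2 − x×(3.23 − 1.03), so x = (K_2 − K_1)/(3.23 − 1.03) = 4.1849/2.2 = 1.9 km.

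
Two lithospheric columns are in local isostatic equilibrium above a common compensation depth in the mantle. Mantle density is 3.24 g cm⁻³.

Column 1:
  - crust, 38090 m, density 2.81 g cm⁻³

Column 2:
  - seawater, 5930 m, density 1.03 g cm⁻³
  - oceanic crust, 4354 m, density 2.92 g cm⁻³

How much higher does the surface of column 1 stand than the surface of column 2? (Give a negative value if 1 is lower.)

580 m

For any compensation level in the mantle, the mantle terms cancel and isostasy reduces to e = (Σt_1 − Σt_2) − (Σ(ρt)_1 − Σ(ρt)_2) / ρ_m.
Σt_1 = 38090 m; Σt_2 = 10284 m; Σ(ρt)_1 = 107032.9; Σ(ρt)_2 = 18821.58 (in m·g cm⁻³).
e = (38090 − 10284) − (107032.9 − 18821.58) / 3.24 = 580 m.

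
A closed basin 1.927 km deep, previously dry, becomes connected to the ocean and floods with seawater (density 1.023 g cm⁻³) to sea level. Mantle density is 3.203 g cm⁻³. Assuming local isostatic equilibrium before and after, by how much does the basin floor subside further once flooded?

0.904 km

After flooding the water column is d + s deep. Its weight must equal the weight of mantle displaced by the extra subsidence s: (d + s) ρ_w = s ρ_m.
s = d ρ_w / (ρ_m − ρ_w) = 1.927 km × 1.023/(3.203 − 1.023) = 0.904 km.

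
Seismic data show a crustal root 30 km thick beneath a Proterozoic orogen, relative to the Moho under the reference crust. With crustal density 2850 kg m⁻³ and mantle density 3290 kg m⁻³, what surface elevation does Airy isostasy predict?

Isostatic balance requires: ρ_c h = (ρ_m − ρ_c) r.
h = r (ρ_m − ρ_c) / ρ_c = 30 km × (3290 − 2850) / 2850 = 4.63 km.

4.63 km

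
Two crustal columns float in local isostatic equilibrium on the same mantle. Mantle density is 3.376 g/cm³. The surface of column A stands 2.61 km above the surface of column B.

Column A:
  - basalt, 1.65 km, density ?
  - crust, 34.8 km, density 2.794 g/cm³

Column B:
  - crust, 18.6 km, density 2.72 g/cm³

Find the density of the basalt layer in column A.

2.92 g/cm³

Take the compensation level at the base of the deeper column (depth z_c below the surface of column A) and equate Σ ρ_i t_i down to z_c; mantle fills any gap and the z_c terms cancel.
Column A: 1.65×ρ + 34.8×2.794 + (z_c − 36.45)×3.376
Column B: 2.61×0 + 18.6×2.72 + (z_c − 2.61 − 18.6)×3.376
The z_c×3.376 term appears on both sides and cancels. Collect the known terms of each column as K = Σ(ρt)_known − 3.376 × (depth of known layers): K_A = 97.2312 − 3.376×36.45 = −25.824; K_B = 50.592 − 3.376×(2.61 + 18.6) = −21.01296.
Balance: K_A + 1.65×ρ = K_B, so ρ = (K_B − K_A)/1.65 = 4.81104/1.65 = 2.92 g/cm³.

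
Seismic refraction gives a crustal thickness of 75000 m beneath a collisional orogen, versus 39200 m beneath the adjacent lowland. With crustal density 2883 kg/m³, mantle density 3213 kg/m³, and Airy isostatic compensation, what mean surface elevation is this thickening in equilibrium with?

Excess crust Δ = 75000 m − 39200 m = 35800 m, split between elevation h and root r with h + r = Δ.
Airy balance ρ_c h = (ρ_m − ρ_c) r gives r = h ρ_c/(ρ_m − ρ_c), so h (1 + ρ_c/(ρ_m − ρ_c)) = Δ, i.e. h = Δ (ρ_m − ρ_c)/ρ_m.
h = 35800 m × 330/3213 = 3680 m.

3680 m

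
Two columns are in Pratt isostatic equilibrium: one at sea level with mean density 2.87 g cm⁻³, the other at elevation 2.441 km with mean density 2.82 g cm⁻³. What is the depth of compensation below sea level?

138 km

ρ_ref D = ρ (D + h) → D (ρ_ref − ρ) = ρ h.
D = ρ h/(ρ_ref − ρ) = 2.82 × 2.441 km/(2.87 − 2.82) = 138 km.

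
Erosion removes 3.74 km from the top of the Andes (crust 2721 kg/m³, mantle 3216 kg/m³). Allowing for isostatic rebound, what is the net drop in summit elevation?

0.576 km

Rebound u = e ρ_c/ρ_m = 3.74 km × 2721/3216 = 3.164 km.
Net surface drop = e − u = 3.74 km − 3.164 km = e (ρ_m − ρ_c)/ρ_m = 0.576 km.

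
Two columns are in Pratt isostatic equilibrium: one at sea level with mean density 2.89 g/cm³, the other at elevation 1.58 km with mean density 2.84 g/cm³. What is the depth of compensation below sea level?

ρ_ref D = ρ (D + h) → D (ρ_ref − ρ) = ρ h.
D = ρ h/(ρ_ref − ρ) = 2.84 × 1.58 km/(2.89 − 2.84) = 89.7 km.

89.7 km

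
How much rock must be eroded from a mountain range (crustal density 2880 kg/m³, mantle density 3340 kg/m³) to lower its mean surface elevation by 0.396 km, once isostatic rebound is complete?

2.88 km

Net drop Δ = e − u = e − e ρ_c/ρ_m = e (ρ_m − ρ_c)/ρ_m.
e = Δ ρ_m/(ρ_m − ρ_c) = 0.396 km × 3340/460 = 2.88 km.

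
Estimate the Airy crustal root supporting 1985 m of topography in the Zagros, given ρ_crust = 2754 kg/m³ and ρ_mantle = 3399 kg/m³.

8480 m

Isostatic balance requires: the weight of the topography is balanced by the buoyancy of the root, ρ_c h = (ρ_m − ρ_c) r.
r = h · ρ_c / (ρ_m − ρ_c) = 1985 m × 2754 / (3399 − 2754) = 8480 m.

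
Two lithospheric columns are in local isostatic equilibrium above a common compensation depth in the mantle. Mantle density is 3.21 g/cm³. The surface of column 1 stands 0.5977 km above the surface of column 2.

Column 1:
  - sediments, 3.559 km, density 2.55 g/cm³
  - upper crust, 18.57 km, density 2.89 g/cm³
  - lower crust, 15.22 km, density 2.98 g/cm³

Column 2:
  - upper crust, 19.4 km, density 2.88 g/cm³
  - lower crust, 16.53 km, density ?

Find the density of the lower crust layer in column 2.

3 g/cm³

Take the compensation level at the base of the deeper column (depth z_c below the surface of column 1) and equate Σ ρ_i t_i down to z_c; mantle fills any gap and the z_c terms cancel.
Column 1: 3.559×2.55 + 18.57×2.89 + 15.22×2.98 + (z_c − 37.349)×3.21
Column 2: 0.5977×0 + 19.4×2.88 + 16.53×ρ + (z_c − 0.5977 − 35.93)×3.21
The z_c×3.21 term appears on both sides and cancels. Collect the known terms of each column as K = Σ(ρt)_known − 3.21 × (depth of known layers): K_1 = 108.09835 − 3.21×37.349 = −11.79194; K_2 = 55.872 − 3.21×(0.5977 + 35.93) = −61.381917.
Balance: K_1 = K_2 + 16.53×ρ, so ρ = (K_1 − K_2)/16.53 = 49.59/16.53 = 3 g/cm³.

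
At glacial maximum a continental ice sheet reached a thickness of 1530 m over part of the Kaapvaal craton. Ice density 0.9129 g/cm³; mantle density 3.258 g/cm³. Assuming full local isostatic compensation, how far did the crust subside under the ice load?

429 m

Equating mass per unit area of the two columns: the ice load ρ_ice t is balanced by mantle displaced below, ρ_m s.
s = t ρ_ice / ρ_m = 1530 m × 0.9129/3.258 = 429 m.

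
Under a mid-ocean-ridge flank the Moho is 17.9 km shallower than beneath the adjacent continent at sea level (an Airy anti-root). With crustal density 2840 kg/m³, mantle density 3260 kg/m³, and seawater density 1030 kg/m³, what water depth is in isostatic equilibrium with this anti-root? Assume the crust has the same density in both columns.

4.15 km

Replacing a thickness d of crust by seawater at the top must be balanced by replacing crust with mantle at the base: d (ρ_c − ρ_w) = a (ρ_m − ρ_c).
d = a (ρ_m − ρ_c)/(ρ_c − ρ_w) = 17.9 km × 420/1810 = 4.15 km.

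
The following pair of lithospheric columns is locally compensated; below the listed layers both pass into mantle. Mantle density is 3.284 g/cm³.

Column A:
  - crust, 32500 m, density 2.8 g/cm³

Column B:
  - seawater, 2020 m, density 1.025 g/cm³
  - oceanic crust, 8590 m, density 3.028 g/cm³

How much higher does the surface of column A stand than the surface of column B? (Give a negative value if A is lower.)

For any compensation level in the mantle, the mantle terms cancel and isostasy reduces to e = (Σt_A − Σt_B) − (Σ(ρt)_A − Σ(ρt)_B) / ρ_m.
Σt_A = 32500 m; Σt_B = 10610 m; Σ(ρt)_A = 91000; Σ(ρt)_B = 28081.02 (in m·g/cm³).
e = (32500 − 10610) − (91000 − 28081.02) / 3.284 = 2730 m.

2730 m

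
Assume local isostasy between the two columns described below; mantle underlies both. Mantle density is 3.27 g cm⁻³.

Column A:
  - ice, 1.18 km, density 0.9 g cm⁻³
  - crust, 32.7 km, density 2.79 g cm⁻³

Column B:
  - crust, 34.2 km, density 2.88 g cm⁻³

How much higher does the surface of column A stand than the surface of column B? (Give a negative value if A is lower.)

1.58 km

For any compensation level in the mantle, the mantle terms cancel and isostasy reduces to e = (Σt_A − Σt_B) − (Σ(ρt)_A − Σ(ρt)_B) / ρ_m.
Σt_A = 33.88 km; Σt_B = 34.2 km; Σ(ρt)_A = 92.295; Σ(ρt)_B = 98.496 (in km·g cm⁻³).
e = (33.88 − 34.2) − (92.295 − 98.496) / 3.27 = 1.58 km.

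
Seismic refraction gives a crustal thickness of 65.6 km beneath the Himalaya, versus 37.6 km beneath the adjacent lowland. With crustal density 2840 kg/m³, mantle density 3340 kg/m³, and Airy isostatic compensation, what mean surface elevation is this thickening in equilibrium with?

Excess crust Δ = 65.6 km − 37.6 km = 28 km, split between elevation h and root r with h + r = Δ.
Airy balance ρ_c h = (ρ_m − ρ_c) r gives r = h ρ_c/(ρ_m − ρ_c), so h (1 + ρ_c/(ρ_m − ρ_c)) = Δ, i.e. h = Δ (ρ_m − ρ_c)/ρ_m.
h = 28 km × 500/3340 = 4.19 km.

4.19 km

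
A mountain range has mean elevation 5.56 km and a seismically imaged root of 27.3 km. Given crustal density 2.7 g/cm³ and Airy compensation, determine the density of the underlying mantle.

Airy balance: ρ_c h = (ρ_m − ρ_c) r → ρ_m = ρ_c (1 + h/r).
ρ_m = 2.7 × (1 + 5.56 km/27.3 km) = 3.25 g/cm³.

3.25 g/cm³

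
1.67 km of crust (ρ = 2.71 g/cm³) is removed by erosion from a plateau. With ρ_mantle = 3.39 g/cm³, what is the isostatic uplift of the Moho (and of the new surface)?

1.34 km

Unloading: uplift u = e ρ_c/ρ_m = 1.67 km × 2.71/3.39 = 1.34 km.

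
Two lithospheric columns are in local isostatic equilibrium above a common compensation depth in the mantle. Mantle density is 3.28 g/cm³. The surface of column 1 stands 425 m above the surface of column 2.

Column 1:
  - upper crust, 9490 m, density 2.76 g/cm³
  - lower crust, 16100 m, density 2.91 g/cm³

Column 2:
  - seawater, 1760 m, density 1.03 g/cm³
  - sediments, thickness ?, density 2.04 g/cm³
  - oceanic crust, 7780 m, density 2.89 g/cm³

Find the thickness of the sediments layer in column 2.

Take the compensation level at the base of the deeper column (depth z_c below the surface of column 1) and equate Σ ρ_i t_i down to z_c; mantle fills any gap and the z_c terms cancel.
Column 1: 9490×2.76 + 16100×2.91 + (z_c − 25590)×3.28
Column 2: 425×0 + 1760×1.03 + x×2.04 + 7780×2.89 + (z_c − 425 − 9540 − x)×3.28
The z_c×3.28 term appears on both sides and cancels. Collect the known terms of each column as K = Σ(ρt)_known − 3.28 × (depth of known layers): K_1 = 73043.4 − 3.28×25590 = −10891.8; K_2 = 24297 − 3.28×(425 + 9540) = −8388.2.
Balance: K_1 = K_2 − x×(3.28 − 2.04), so x = (K_2 − K_1)/(3.28 − 2.04) = 2503.6/1.24 = 2020 m.

2020 m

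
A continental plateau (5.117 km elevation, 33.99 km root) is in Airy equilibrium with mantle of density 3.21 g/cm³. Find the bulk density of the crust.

ρ_c h = (ρ_m − ρ_c) r → ρ_c (h + r) = ρ_m r → ρ_c = ρ_m r / (h + r).
ρ_c = 3.21 × 33.99 km / (5.117 km + 33.99 km) = 2.79 g/cm³.

2.79 g/cm³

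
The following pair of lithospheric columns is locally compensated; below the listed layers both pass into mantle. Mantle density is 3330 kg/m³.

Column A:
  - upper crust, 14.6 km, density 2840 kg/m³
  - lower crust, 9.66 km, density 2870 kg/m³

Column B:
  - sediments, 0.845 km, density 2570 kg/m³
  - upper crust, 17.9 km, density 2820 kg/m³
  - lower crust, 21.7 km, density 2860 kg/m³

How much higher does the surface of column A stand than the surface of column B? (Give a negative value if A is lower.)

For any compensation level in the mantle, the mantle terms cancel and isostasy reduces to e = (Σt_A − Σt_B) − (Σ(ρt)_A − Σ(ρt)_B) / ρ_m.
Σt_A = 24.26 km; Σt_B = 40.445 km; Σ(ρt)_A = 69188.2; Σ(ρt)_B = 114711.65 (in km·kg/m³).
e = (24.26 − 40.445) − (69188.2 − 114711.65) / 3330 = −2.51 km.

−2.51 km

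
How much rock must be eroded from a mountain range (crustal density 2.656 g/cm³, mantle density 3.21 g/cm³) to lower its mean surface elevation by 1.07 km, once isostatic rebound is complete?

6.2 km

Net drop Δ = e − u = e − e ρ_c/ρ_m = e (ρ_m − ρ_c)/ρ_m.
e = Δ ρ_m/(ρ_m − ρ_c) = 1.07 km × 3.21/0.554 = 6.2 km.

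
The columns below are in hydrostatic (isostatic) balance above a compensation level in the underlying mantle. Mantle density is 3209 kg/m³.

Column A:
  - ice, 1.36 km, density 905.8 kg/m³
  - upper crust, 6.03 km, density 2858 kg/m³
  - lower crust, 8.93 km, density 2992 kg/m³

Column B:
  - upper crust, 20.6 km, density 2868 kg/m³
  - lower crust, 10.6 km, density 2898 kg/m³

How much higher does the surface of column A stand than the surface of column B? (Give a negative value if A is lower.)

−0.977 km

For any compensation level in the mantle, the mantle terms cancel and isostasy reduces to e = (Σt_A − Σt_B) − (Σ(ρt)_A − Σ(ρt)_B) / ρ_m.
Σt_A = 16.32 km; Σt_B = 31.2 km; Σ(ρt)_A = 45184.188; Σ(ρt)_B = 89799.6 (in km·kg/m³).
e = (16.32 − 31.2) − (45184.188 − 89799.6) / 3209 = −0.977 km.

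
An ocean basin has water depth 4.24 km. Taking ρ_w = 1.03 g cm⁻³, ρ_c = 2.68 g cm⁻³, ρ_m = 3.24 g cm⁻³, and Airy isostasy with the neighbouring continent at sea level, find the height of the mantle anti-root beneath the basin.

12.5 km

Isostatic balance requires: replacing crust with seawater at the top is compensated by replacing crust with mantle at the base: d (ρ_c − ρ_w) = a (ρ_m − ρ_c).
a = d (ρ_c − ρ_w)/(ρ_m − ρ_c) = 4.24 km × 1.65/0.56 = 12.5 km.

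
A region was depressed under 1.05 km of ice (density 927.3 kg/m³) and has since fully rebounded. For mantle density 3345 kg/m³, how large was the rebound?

Removing the load lets mantle flow back in; uplift u satisfies ρ_ice t = ρ_m u.
u = t ρ_ice/ρ_m = 1.05 km × 927.3/3345 = 0.291 km.

0.291 km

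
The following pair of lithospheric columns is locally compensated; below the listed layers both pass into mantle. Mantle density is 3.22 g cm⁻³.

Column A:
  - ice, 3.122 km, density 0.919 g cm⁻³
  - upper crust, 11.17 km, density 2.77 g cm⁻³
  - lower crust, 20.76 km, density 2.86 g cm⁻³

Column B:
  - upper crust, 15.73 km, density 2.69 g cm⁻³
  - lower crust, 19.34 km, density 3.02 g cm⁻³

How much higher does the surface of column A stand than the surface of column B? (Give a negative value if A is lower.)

2.32 km

For any compensation level in the mantle, the mantle terms cancel and isostasy reduces to e = (Σt_A − Σt_B) − (Σ(ρt)_A − Σ(ρt)_B) / ρ_m.
Σt_A = 35.052 km; Σt_B = 35.07 km; Σ(ρt)_A = 93.183618; Σ(ρt)_B = 100.7205 (in km·g cm⁻³).
e = (35.052 − 35.07) − (93.183618 − 100.7205) / 3.22 = 2.32 km.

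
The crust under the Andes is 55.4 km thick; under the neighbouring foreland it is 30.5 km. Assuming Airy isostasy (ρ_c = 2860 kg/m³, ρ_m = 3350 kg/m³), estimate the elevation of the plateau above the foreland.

Excess crust Δ = 55.4 km − 30.5 km = 24.9 km, split between elevation h and root r with h + r = Δ.
Airy balance ρ_c h = (ρ_m − ρ_c) r gives r = h ρ_c/(ρ_m − ρ_c), so h (1 + ρ_c/(ρ_m − ρ_c)) = Δ, i.e. h = Δ (ρ_m − ρ_c)/ρ_m.
h = 24.9 km × 490/3350 = 3.64 km.

3.64 km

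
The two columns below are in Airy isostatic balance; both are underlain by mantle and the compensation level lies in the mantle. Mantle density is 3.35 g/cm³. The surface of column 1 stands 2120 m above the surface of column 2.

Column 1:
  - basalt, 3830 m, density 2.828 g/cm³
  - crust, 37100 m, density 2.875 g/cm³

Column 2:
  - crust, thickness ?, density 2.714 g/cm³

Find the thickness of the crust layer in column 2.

19700 m

Take the compensation level at the base of the deeper column (depth z_c below the surface of column 1) and equate Σ ρ_i t_i down to z_c; mantle fills any gap and the z_c terms cancel.
Column 1: 3830×2.828 + 37100×2.875 + (z_c − 40930)×3.35
Column 2: 2120×0 + x×2.714 + (z_c − 2120 − 0 − x)×3.35
The z_c×3.35 term appears on both sides and cancels. Collect the known terms of each column as K = Σ(ρt)_known − 3.35 × (depth of known layers): K_1 = 117493.74 − 3.35×40930 = −19621.76; K_2 = 0 − 3.35×(2120 + 0) = −7102.
Balance: K_1 = K_2 − x×(3.35 − 2.714), so x = (K_2 − K_1)/(3.35 − 2.714) = 12519.8/0.636 = 19700 m.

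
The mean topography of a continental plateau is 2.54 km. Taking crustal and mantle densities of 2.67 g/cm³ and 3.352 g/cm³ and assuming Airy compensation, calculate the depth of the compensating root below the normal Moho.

Isostatic balance requires: the weight of the topography is balanced by the buoyancy of the root, ρ_c h = (ρ_m − ρ_c) r.
r = h · ρ_c / (ρ_m − ρ_c) = 2.54 km × 2.67 / (3.352 − 2.67) = 9.94 km.

9.94 km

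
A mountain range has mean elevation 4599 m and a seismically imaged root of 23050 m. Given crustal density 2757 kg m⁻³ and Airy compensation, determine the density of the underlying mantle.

3310 kg m⁻³

Airy balance: ρ_c h = (ρ_m − ρ_c) r → ρ_m = ρ_c (1 + h/r).
ρ_m = 2757 × (1 + 4599 m/23050 m) = 3310 kg m⁻³.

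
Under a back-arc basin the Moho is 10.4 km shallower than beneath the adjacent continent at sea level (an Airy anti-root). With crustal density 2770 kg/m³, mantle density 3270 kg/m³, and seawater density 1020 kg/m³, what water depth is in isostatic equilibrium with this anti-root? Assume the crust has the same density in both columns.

2.97 km

Replacing a thickness d of crust by seawater at the top must be balanced by replacing crust with mantle at the base: d (ρ_c − ρ_w) = a (ρ_m − ρ_c).
d = a (ρ_m − ρ_c)/(ρ_c − ρ_w) = 10.4 km × 500/1750 = 2.97 km.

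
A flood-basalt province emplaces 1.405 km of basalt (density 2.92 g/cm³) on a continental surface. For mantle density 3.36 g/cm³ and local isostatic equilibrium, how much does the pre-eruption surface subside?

Subaerial loading: s = t ρ_load / ρ_m.
s = 1.405 km × 2.92/3.36 = 1.22 km.

1.22 km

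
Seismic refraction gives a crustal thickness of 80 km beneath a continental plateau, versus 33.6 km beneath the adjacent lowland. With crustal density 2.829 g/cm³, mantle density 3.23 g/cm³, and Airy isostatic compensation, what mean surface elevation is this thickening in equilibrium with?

Excess crust Δ = 80 km − 33.6 km = 46.4 km, split between elevation h and root r with h + r = Δ.
Airy balance ρ_c h = (ρ_m − ρ_c) r gives r = h ρ_c/(ρ_m − ρ_c), so h (1 + ρ_c/(ρ_m − ρ_c)) = Δ, i.e. h = Δ (ρ_m − ρ_c)/ρ_m.
h = 46.4 km × 0.401/3.23 = 5.76 km.

5.76 km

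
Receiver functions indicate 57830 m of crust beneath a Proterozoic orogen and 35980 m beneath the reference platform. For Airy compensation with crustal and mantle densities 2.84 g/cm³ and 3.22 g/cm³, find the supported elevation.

Excess crust Δ = 57830 m − 35980 m = 21850 m, split between elevation h and root r with h + r = Δ.
Airy balance ρ_c h = (ρ_m − ρ_c) r gives r = h ρ_c/(ρ_m − ρ_c), so h (1 + ρ_c/(ρ_m − ρ_c)) = Δ, i.e. h = Δ (ρ_m − ρ_c)/ρ_m.
h = 21850 m × 0.38/3.22 = 2580 m.

2580 m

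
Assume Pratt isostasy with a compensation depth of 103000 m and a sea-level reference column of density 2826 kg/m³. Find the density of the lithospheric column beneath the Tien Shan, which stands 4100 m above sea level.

Pratt balance: ρ_ref D = ρ (D + h).
ρ = ρ_ref D/(D + h) = 2826 × 103000 m/(103000 m + 4100 m) = 2720 kg/m³.

2720 kg/m³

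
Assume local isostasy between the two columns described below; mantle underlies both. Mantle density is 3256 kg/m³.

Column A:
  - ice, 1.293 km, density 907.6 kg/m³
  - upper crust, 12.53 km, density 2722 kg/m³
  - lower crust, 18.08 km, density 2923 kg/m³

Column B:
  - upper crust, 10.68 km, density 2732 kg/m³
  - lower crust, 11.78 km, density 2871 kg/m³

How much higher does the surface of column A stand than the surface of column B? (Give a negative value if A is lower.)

1.72 km

For any compensation level in the mantle, the mantle terms cancel and isostasy reduces to e = (Σt_A − Σt_B) − (Σ(ρt)_A − Σ(ρt)_B) / ρ_m.
Σt_A = 31.903 km; Σt_B = 22.46 km; Σ(ρt)_A = 88128.0268; Σ(ρt)_B = 62998.14 (in km·kg/m³).
e = (31.903 − 22.46) − (88128.0268 − 62998.14) / 3256 = 1.72 km.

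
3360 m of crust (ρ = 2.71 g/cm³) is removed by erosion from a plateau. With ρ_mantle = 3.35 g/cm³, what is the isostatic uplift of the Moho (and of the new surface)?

2720 m

Unloading: uplift u = e ρ_c/ρ_m = 3360 m × 2.71/3.35 = 2720 m.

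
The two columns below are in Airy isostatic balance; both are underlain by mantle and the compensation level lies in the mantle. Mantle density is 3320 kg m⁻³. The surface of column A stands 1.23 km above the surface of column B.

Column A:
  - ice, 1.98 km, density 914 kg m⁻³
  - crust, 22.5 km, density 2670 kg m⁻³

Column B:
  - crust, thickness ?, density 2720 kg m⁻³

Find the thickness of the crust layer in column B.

Take the compensation level at the base of the deeper column (depth z_c below the surface of column A) and equate Σ ρ_i t_i down to z_c; mantle fills any gap and the z_c terms cancel.
Column A: 1.98×914 + 22.5×2670 + (z_c − 24.48)×3320
Column B: 1.23×0 + x×2720 + (z_c − 1.23 − 0 − x)×3320
The z_c×3320 term appears on both sides and cancels. Collect the known terms of each column as K = Σ(ρt)_known − 3320 × (depth of known layers): K_A = 61884.72 − 3320×24.48 = −19388.88; K_B = 0 − 3320×(1.23 + 0) = −4083.6.
Balance: K_A = K_B − x×(3320 − 2720), so x = (K_B − K_A)/(3320 − 2720) = 15305.3/600 = 25.5 km.

25.5 km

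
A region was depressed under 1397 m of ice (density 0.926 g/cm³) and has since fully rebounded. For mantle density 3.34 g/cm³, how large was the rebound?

Removing the load lets mantle flow back in; uplift u satisfies ρ_ice t = ρ_m u.
u = t ρ_ice/ρ_m = 1397 m × 0.926/3.34 = 387 m.

387 m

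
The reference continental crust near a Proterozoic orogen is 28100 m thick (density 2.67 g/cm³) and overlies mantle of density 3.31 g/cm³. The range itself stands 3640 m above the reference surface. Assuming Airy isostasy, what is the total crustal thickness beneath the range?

46900 m

Root depth r = h ρ_c / (ρ_m − ρ_c) = 3640 m × 2.67 / 0.64 = 15190 m.
Total thickness = T + h + r = 28100 m + 3640 m + 15190 m = 46900 m.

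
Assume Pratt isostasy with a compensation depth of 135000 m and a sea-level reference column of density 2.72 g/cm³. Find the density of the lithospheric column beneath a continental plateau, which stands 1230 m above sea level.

Pratt balance: ρ_ref D = ρ (D + h).
ρ = ρ_ref D/(D + h) = 2.72 × 135000 m/(135000 m + 1230 m) = 2.7 g/cm³.

2.7 g/cm³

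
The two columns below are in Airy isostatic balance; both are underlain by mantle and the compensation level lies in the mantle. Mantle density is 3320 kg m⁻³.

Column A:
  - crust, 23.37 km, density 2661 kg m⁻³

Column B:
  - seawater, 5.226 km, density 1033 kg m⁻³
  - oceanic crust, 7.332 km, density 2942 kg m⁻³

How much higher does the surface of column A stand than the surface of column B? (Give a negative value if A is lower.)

0.204 km

For any compensation level in the mantle, the mantle terms cancel and isostasy reduces to e = (Σt_A − Σt_B) − (Σ(ρt)_A − Σ(ρt)_B) / ρ_m.
Σt_A = 23.37 km; Σt_B = 12.558 km; Σ(ρt)_A = 62187.57; Σ(ρt)_B = 26969.202 (in km·kg m⁻³).
e = (23.37 − 12.558) − (62187.57 − 26969.202) / 3320 = 0.204 km.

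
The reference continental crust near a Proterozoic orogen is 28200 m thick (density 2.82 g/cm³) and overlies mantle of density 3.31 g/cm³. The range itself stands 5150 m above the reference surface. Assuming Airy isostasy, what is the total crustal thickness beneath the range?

63000 m

Root depth r = h ρ_c / (ρ_m − ρ_c) = 5150 m × 2.82 / 0.49 = 29640 m.
Total thickness = T + h + r = 28200 m + 5150 m + 29640 m = 63000 m.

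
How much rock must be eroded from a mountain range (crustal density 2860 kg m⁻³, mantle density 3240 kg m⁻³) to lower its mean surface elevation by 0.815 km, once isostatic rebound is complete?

6.95 km

Net drop Δ = e − u = e − e ρ_c/ρ_m = e (ρ_m − ρ_c)/ρ_m.
e = Δ ρ_m/(ρ_m − ρ_c) = 0.815 km × 3240/380 = 6.95 km.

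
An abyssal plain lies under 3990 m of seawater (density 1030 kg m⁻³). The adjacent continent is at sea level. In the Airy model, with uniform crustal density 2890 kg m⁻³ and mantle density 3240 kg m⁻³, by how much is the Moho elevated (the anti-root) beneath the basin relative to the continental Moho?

21200 m

In Airy isostatic equilibrium: replacing crust with seawater at the top is compensated by replacing crust with mantle at the base: d (ρ_c − ρ_w) = a (ρ_m − ρ_c).
a = d (ρ_c − ρ_w)/(ρ_m − ρ_c) = 3990 m × 1860/350 = 21200 m.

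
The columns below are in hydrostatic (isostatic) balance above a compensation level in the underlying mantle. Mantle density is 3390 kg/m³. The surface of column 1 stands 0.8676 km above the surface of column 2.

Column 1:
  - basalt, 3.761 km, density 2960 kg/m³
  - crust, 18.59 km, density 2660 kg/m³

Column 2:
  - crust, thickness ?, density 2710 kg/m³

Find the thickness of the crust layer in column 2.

18 km

Take the compensation level at the base of the deeper column (depth z_c below the surface of column 1) and equate Σ ρ_i t_i down to z_c; mantle fills any gap and the z_c terms cancel.
Column 1: 3.761×2960 + 18.59×2660 + (z_c − 22.351)×3390
Column 2: 0.8676×0 + x×2710 + (z_c − 0.8676 − 0 − x)×3390
The z_c×3390 term appears on both sides and cancels. Collect the known terms of each column as K = Σ(ρt)_known − 3390 × (depth of known layers): K_1 = 60581.96 − 3390×22.351 = −15187.93; K_2 = 0 − 3390×(0.8676 + 0) = −2941.164.
Balance: K_1 = K_2 − x×(3390 − 2710), so x = (K_2 − K_1)/(3390 − 2710) = 12246.8/680 = 18 km.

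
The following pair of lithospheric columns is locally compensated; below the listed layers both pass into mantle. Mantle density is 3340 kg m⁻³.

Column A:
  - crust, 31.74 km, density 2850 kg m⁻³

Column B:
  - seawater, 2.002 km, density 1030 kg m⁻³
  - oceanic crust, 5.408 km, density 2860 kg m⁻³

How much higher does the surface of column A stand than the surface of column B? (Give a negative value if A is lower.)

2.49 km

For any compensation level in the mantle, the mantle terms cancel and isostasy reduces to e = (Σt_A − Σt_B) − (Σ(ρt)_A − Σ(ρt)_B) / ρ_m.
Σt_A = 31.74 km; Σt_B = 7.41 km; Σ(ρt)_A = 90459; Σ(ρt)_B = 17528.94 (in km·kg m⁻³).
e = (31.74 − 7.41) − (90459 − 17528.94) / 3340 = 2.49 km.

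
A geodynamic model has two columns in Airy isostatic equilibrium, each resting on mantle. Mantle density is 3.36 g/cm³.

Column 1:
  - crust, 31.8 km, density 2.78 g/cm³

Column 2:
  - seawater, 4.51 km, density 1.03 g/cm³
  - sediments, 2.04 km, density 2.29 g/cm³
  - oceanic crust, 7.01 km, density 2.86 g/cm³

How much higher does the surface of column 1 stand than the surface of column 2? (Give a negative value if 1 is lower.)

0.669 km

For any compensation level in the mantle, the mantle terms cancel and isostasy reduces to e = (Σt_1 − Σt_2) − (Σ(ρt)_1 − Σ(ρt)_2) / ρ_m.
Σt_1 = 31.8 km; Σt_2 = 13.56 km; Σ(ρt)_1 = 88.404; Σ(ρt)_2 = 29.3655 (in km·g/cm³).
e = (31.8 − 13.56) − (88.404 − 29.3655) / 3.36 = 0.669 km.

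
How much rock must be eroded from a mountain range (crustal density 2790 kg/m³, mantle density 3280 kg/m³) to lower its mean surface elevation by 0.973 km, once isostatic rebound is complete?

Net drop Δ = e − u = e − e ρ_c/ρ_m = e (ρ_m − ρ_c)/ρ_m.
e = Δ ρ_m/(ρ_m − ρ_c) = 0.973 km × 3280/490 = 6.51 km.

6.51 km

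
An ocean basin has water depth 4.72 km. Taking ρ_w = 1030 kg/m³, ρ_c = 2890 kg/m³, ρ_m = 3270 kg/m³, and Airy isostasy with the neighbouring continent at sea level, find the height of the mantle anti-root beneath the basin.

By Archimedes' principle applied to the lithosphere: replacing crust with seawater at the top is compensated by replacing crust with mantle at the base: d (ρ_c − ρ_w) = a (ρ_m − ρ_c).
a = d (ρ_c − ρ_w)/(ρ_m − ρ_c) = 4.72 km × 1860/380 = 23.1 km.

23.1 km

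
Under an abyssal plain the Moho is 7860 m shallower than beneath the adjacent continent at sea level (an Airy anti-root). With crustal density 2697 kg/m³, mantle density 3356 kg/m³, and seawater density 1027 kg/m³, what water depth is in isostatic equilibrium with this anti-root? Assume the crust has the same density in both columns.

Replacing a thickness d of crust by seawater at the top must be balanced by replacing crust with mantle at the base: d (ρ_c − ρ_w) = a (ρ_m − ρ_c).
d = a (ρ_m − ρ_c)/(ρ_c − ρ_w) = 7860 m × 659/1670 = 3100 m.

3100 m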